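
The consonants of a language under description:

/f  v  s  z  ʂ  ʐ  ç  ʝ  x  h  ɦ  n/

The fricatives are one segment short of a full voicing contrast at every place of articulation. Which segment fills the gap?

/ɣ/

Voiceless: /f/ (labiodental), /s/ (alveolar), /ʂ/ (retroflex), /ç/ (palatal), /x/ (velar), /h/ (glottal).
Voiced: /v/ (labiodental), /z/ (alveolar), /ʐ/ (retroflex), /ʝ/ (palatal), /ɦ/ (glottal).
The velar row has no voiced member, so the gap is the voiced velar fricative /ɣ/.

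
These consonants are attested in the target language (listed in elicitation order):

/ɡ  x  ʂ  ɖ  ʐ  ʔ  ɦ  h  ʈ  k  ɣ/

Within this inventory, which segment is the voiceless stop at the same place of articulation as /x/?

/x/ is a voiceless velar fricative.
The voiceless stop at the same place is a voiceless velar stop — in this inventory, /k/.

/k/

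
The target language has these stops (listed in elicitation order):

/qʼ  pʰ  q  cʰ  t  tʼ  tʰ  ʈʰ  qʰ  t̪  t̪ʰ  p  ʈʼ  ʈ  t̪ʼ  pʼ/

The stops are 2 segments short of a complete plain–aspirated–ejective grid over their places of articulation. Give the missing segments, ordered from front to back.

/c/, /cʼ/

bilabial: plain /p/, aspirated /pʰ/, ejective /pʼ/.
dental: plain /t̪/, aspirated /t̪ʰ/, ejective /t̪ʼ/.
alveolar: plain /t/, aspirated /tʰ/, ejective /tʼ/.
retroflex: plain /ʈ/, aspirated /ʈʰ/, ejective /ʈʼ/.
palatal: plain —, aspirated /cʰ/, ejective —.
uvular: plain /q/, aspirated /qʰ/, ejective /qʼ/.
Gaps, from front to back: palatal lacks plain (/c/); palatal lacks ejective (/cʼ/).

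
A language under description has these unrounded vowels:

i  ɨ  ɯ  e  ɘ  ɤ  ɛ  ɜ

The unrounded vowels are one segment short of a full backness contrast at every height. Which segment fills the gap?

high: front /i/, central /ɨ/, back /ɯ/.
high-mid: front /e/, central /ɘ/, back /ɤ/.
low-mid: front /ɛ/, central /ɜ/, back —.
The low-mid row has no back member, so the gap is the low-mid back unrounded vowel /ʌ/.

/ʌ/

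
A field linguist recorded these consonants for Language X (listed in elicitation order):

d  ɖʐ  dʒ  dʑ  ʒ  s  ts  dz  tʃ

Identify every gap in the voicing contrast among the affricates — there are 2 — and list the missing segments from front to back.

/ʈʂ/, /tɕ/

alveolar: voiceless /ts/, voiced /dz/.
postalveolar: voiceless /tʃ/, voiced /dʒ/.
retroflex: voiceless —, voiced /ɖʐ/.
alveolo-palatal: voiceless —, voiced /dʑ/.
Gaps, from front to back: retroflex lacks voiceless (/ʈʂ/); alveolo-palatal lacks voiceless (/tɕ/).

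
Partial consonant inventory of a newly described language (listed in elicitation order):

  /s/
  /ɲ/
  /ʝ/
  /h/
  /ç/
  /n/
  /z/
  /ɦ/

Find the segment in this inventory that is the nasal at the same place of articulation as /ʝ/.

/ʝ/ is a voiced palatal fricative.
The nasal at the same place is a palatal nasal — in this inventory, /ɲ/.

/ɲ/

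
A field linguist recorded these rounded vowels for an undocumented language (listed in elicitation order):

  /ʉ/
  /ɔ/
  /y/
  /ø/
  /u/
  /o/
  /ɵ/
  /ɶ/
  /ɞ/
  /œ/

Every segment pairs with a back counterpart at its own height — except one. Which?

/ɶ/

High: /y/ ~ /ʉ/ ~ /u/
High-mid: /ø/ ~ /ɵ/ ~ /o/
Low-mid: /œ/ ~ /ɞ/ ~ /ɔ/
Low: only /ɶ/ (front); no back partner.
So /ɶ/ is the unpaired segment.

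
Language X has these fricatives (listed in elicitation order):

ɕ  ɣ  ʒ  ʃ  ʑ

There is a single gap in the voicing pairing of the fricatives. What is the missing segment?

postalveolar: voiceless /ʃ/, voiced /ʒ/.
alveolo-palatal: voiceless /ɕ/, voiced /ʑ/.
velar: voiceless —, voiced /ɣ/.
The velar row has no voiceless member, so the gap is the voiceless velar fricative /x/.

/x/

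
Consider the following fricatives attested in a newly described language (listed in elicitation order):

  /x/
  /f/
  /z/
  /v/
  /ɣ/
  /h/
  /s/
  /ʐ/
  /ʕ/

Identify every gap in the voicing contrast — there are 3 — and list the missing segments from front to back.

/ʂ/, /ħ/, /ɦ/

Voiceless: /f/ (labiodental), /s/ (alveolar), /x/ (velar), /h/ (glottal).
Voiced: /v/ (labiodental), /z/ (alveolar), /ʐ/ (retroflex), /ɣ/ (velar), /ʕ/ (pharyngeal).
Gaps, from front to back: retroflex lacks voiceless (/ʂ/); pharyngeal lacks voiceless (/ħ/); glottal lacks voiced (/ɦ/).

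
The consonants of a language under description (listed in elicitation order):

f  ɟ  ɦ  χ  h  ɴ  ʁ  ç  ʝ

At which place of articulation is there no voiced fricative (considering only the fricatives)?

Voiceless: /f/ (labiodental), /ç/ (palatal), /χ/ (uvular), /h/ (glottal).
Voiced: /ʝ/ (palatal), /ʁ/ (uvular), /ɦ/ (glottal).
Every place of articulation has a voiced member except labiodental, where /v/ would be expected.

labiodental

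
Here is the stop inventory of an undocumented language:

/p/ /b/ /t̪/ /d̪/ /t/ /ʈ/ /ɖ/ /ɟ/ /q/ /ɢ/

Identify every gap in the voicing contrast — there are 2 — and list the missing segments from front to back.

place of articulation  voiceless  voiced  
bilabial          p         b       
dental            t̪        d̪      
alveolar          t         —       
retroflex         ʈ         ɖ       
palatal           —         ɟ       
uvular            q         ɢ       
Gaps, from front to back: alveolar lacks voiced (/d/); palatal lacks voiceless (/c/).

/d/, /c/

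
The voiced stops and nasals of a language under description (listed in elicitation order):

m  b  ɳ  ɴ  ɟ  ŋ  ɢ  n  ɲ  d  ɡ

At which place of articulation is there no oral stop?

bilabial: oral stop /b/, nasal /m/.
alveolar: oral stop /d/, nasal /n/.
retroflex: oral stop —, nasal /ɳ/.
palatal: oral stop /ɟ/, nasal /ɲ/.
velar: oral stop /ɡ/, nasal /ŋ/.
uvular: oral stop /ɢ/, nasal /ɴ/.
Every place of articulation has an oral stop member except retroflex, where /ɖ/ would be expected.

retroflex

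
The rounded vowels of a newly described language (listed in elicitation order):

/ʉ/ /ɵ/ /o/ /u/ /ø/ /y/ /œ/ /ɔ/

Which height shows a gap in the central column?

Front: /y/ (high), /ø/ (high-mid), /œ/ (low-mid).
Central: /ʉ/ (high), /ɵ/ (high-mid).
Back: /u/ (high), /o/ (high-mid), /ɔ/ (low-mid).
Every height has a central member except low-mid, where /ɞ/ would be expected.

low-mid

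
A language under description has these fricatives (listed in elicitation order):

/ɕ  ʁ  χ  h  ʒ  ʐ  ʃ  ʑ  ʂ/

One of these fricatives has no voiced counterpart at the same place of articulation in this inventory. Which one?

/h/

Postalveolar: /ʃ/ ~ /ʒ/
Retroflex: /ʂ/ ~ /ʐ/
Alveolo-palatal: /ɕ/ ~ /ʑ/
Uvular: /χ/ ~ /ʁ/
Glottal: only /h/ (voiceless); no voiced partner.
So /h/ is the unpaired segment.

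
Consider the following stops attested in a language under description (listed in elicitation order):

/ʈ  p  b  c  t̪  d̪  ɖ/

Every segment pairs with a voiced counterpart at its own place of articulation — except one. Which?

/c/

Bilabial: /p/ ~ /b/
Dental: /t̪/ ~ /d̪/
Retroflex: /ʈ/ ~ /ɖ/
Palatal: only /c/ (voiceless); no voiced partner.
So /c/ is the unpaired segment.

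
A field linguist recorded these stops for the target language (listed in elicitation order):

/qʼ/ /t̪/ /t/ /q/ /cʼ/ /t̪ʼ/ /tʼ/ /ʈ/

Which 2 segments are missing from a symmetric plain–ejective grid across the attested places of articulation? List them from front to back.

/ʈʼ/, /c/

dental: plain /t̪/, ejective /t̪ʼ/.
alveolar: plain /t/, ejective /tʼ/.
retroflex: plain /ʈ/, ejective —.
palatal: plain —, ejective /cʼ/.
uvular: plain /q/, ejective /qʼ/.
Gaps, from front to back: retroflex lacks ejective (/ʈʼ/); palatal lacks plain (/c/).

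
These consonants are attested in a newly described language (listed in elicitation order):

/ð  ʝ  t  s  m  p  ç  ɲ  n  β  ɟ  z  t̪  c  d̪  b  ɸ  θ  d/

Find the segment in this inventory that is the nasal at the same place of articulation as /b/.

/b/ is a voiced bilabial stop.
The nasal at the same place is a bilabial nasal — in this inventory, /m/.

/m/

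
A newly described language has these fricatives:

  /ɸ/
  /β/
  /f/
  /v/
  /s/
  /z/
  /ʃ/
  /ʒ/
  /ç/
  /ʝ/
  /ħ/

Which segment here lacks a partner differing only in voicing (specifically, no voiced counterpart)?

Bilabial: /ɸ/ ~ /β/
Labiodental: /f/ ~ /v/
Alveolar: /s/ ~ /z/
Postalveolar: /ʃ/ ~ /ʒ/
Palatal: /ç/ ~ /ʝ/
Pharyngeal: only /ħ/ (voiceless); no voiced partner.
So /ħ/ is the unpaired segment.

/ħ/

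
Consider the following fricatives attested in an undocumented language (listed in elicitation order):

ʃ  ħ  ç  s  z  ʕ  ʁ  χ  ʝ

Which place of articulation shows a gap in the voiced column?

alveolar: voiceless /s/, voiced /z/.
postalveolar: voiceless /ʃ/, voiced —.
palatal: voiceless /ç/, voiced /ʝ/.
uvular: voiceless /χ/, voiced /ʁ/.
pharyngeal: voiceless /ħ/, voiced /ʕ/.
Every place of articulation has a voiced member except postalveolar, where /ʒ/ would be expected.

postalveolar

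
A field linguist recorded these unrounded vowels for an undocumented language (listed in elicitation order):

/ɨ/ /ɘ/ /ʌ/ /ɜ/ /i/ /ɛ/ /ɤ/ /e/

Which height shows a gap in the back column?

high: front /i/, central /ɨ/, back —.
high-mid: front /e/, central /ɘ/, back /ɤ/.
low-mid: front /ɛ/, central /ɜ/, back /ʌ/.
Every height has a back member except high, where /ɯ/ would be expected.

high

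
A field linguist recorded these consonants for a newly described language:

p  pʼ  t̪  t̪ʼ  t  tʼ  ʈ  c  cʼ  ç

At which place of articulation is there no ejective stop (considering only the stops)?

Plain: /p/ (bilabial), /t̪/ (dental), /t/ (alveolar), /ʈ/ (retroflex), /c/ (palatal).
Ejective: /pʼ/ (bilabial), /t̪ʼ/ (dental), /tʼ/ (alveolar), /cʼ/ (palatal).
Every place of articulation has an ejective member except retroflex, where /ʈʼ/ would be expected.

retroflex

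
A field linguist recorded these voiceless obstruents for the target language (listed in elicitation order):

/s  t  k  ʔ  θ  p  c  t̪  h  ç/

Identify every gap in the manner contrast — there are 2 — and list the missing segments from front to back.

bilabial: stop /p/, fricative —.
dental: stop /t̪/, fricative /θ/.
alveolar: stop /t/, fricative /s/.
palatal: stop /c/, fricative /ç/.
velar: stop /k/, fricative —.
glottal: stop /ʔ/, fricative /h/.
Gaps, from front to back: bilabial lacks fricative (/ɸ/); velar lacks fricative (/x/).

/ɸ/, /x/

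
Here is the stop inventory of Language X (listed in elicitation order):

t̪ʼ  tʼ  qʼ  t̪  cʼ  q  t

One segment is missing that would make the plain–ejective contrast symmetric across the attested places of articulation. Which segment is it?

place of articulation  plain     ejective
dental            t̪        t̪ʼ     
alveolar          t         tʼ      
palatal           —         cʼ      
uvular            q         qʼ      
The palatal row has no plain member, so the gap is the plain palatal stop /c/.

/c/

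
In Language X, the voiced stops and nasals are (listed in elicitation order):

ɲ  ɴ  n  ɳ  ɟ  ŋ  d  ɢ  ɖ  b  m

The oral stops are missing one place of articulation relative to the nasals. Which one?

bilabial: oral stop /b/, nasal /m/.
alveolar: oral stop /d/, nasal /n/.
retroflex: oral stop /ɖ/, nasal /ɳ/.
palatal: oral stop /ɟ/, nasal /ɲ/.
velar: oral stop —, nasal /ŋ/.
uvular: oral stop /ɢ/, nasal /ɴ/.
Every place of articulation has an oral stop member except velar, where /ɡ/ would be expected.

velar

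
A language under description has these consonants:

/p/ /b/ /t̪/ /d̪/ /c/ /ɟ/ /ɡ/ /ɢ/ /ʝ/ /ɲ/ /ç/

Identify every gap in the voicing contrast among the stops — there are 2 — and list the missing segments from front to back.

place of articulation  voiceless  voiced  
bilabial          p         b       
dental            t̪        d̪      
palatal           c         ɟ       
velar             —         ɡ       
uvular            —         ɢ       
Gaps, from front to back: velar lacks voiceless (/k/); uvular lacks voiceless (/q/).

/k/, /q/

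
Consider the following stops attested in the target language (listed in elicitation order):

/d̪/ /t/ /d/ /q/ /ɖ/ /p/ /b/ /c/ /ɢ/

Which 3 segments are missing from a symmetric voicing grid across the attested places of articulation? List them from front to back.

/t̪/, /ʈ/, /ɟ/

Voiceless: /p/ (bilabial), /t/ (alveolar), /c/ (palatal), /q/ (uvular).
Voiced: /b/ (bilabial), /d̪/ (dental), /d/ (alveolar), /ɖ/ (retroflex), /ɢ/ (uvular).
Gaps, from front to back: dental lacks voiceless (/t̪/); retroflex lacks voiceless (/ʈ/); palatal lacks voiced (/ɟ/).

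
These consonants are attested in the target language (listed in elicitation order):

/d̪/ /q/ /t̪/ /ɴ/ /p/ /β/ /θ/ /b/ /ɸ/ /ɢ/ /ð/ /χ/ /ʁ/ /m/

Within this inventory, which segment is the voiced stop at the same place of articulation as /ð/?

/ð/ is a voiced dental fricative.
The voiced stop at the same place is a voiced dental stop — in this inventory, /d̪/.

/d̪/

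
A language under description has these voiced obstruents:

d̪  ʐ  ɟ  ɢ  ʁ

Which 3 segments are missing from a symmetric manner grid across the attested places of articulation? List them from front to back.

dental: stop /d̪/, fricative —.
retroflex: stop —, fricative /ʐ/.
palatal: stop /ɟ/, fricative —.
uvular: stop /ɢ/, fricative /ʁ/.
Gaps, from front to back: dental lacks fricative (/ð/); retroflex lacks stop (/ɖ/); palatal lacks fricative (/ʝ/).

/ð/, /ɖ/, /ʝ/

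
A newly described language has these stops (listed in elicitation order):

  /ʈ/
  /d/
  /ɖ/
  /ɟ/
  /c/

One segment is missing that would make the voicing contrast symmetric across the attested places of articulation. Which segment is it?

/t/

place of articulation  voiceless  voiced  
alveolar          —         d       
retroflex         ʈ         ɖ       
palatal           c         ɟ       
The alveolar row has no voiceless member, so the gap is the voiceless alveolar stop /t/.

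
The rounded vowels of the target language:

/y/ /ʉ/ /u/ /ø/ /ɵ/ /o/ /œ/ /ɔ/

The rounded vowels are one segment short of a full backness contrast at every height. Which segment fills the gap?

Front: /y/ (high), /ø/ (high-mid), /œ/ (low-mid).
Central: /ʉ/ (high), /ɵ/ (high-mid).
Back: /u/ (high), /o/ (high-mid), /ɔ/ (low-mid).
The low-mid row has no central member, so the gap is the low-mid central rounded vowel /ɞ/.

/ɞ/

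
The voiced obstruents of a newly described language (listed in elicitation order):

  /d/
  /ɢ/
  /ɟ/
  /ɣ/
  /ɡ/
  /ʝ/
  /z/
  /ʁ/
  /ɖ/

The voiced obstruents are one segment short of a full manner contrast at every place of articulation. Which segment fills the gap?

/ʐ/

place of articulation  stop      fricative
alveolar          d         z       
retroflex         ɖ         —       
palatal           ɟ         ʝ       
velar             ɡ         ɣ       
uvular            ɢ         ʁ       
The retroflex row has no fricative member, so the gap is the retroflex fricative /ʐ/.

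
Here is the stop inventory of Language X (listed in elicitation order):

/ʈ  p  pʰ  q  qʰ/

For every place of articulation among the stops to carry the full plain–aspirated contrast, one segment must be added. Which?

Plain: /p/ (bilabial), /ʈ/ (retroflex), /q/ (uvular).
Aspirated: /pʰ/ (bilabial), /qʰ/ (uvular).
The retroflex row has no aspirated member, so the gap is the aspirated retroflex stop /ʈʰ/.

/ʈʰ/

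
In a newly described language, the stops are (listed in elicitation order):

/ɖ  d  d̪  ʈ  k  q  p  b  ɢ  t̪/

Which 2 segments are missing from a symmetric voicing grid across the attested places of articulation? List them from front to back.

bilabial: voiceless /p/, voiced /b/.
dental: voiceless /t̪/, voiced /d̪/.
alveolar: voiceless —, voiced /d/.
retroflex: voiceless /ʈ/, voiced /ɖ/.
velar: voiceless /k/, voiced —.
uvular: voiceless /q/, voiced /ɢ/.
Gaps, from front to back: alveolar lacks voiceless (/t/); velar lacks voiced (/ɡ/).

/t/, /ɡ/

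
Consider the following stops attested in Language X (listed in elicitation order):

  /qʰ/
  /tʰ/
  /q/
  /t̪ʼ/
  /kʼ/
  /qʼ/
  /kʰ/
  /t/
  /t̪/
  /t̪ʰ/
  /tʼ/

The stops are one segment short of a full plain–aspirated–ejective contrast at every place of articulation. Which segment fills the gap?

Plain: /t̪/ (dental), /t/ (alveolar), /q/ (uvular).
Aspirated: /t̪ʰ/ (dental), /tʰ/ (alveolar), /kʰ/ (velar), /qʰ/ (uvular).
Ejective: /t̪ʼ/ (dental), /tʼ/ (alveolar), /kʼ/ (velar), /qʼ/ (uvular).
The velar row has no plain member, so the gap is the plain velar stop /k/.

/k/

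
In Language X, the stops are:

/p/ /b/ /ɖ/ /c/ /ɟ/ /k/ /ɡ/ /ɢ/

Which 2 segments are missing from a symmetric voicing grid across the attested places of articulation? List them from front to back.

/ʈ/, /q/

bilabial: voiceless /p/, voiced /b/.
retroflex: voiceless —, voiced /ɖ/.
palatal: voiceless /c/, voiced /ɟ/.
velar: voiceless /k/, voiced /ɡ/.
uvular: voiceless —, voiced /ɢ/.
Gaps, from front to back: retroflex lacks voiceless (/ʈ/); uvular lacks voiceless (/q/).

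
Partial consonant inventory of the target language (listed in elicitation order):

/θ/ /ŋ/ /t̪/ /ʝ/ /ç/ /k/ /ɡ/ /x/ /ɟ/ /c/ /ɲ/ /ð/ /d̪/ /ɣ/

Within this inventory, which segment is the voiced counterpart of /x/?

/ɣ/

/x/ is a voiceless velar fricative.
The voiced counterpart is a voiced velar fricative — in this inventory, /ɣ/.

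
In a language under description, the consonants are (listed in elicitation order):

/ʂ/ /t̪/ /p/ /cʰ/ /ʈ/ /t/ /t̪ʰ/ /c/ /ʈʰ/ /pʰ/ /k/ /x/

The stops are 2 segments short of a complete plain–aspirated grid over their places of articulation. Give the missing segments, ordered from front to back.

bilabial: plain /p/, aspirated /pʰ/.
dental: plain /t̪/, aspirated /t̪ʰ/.
alveolar: plain /t/, aspirated —.
retroflex: plain /ʈ/, aspirated /ʈʰ/.
palatal: plain /c/, aspirated /cʰ/.
velar: plain /k/, aspirated —.
Gaps, from front to back: alveolar lacks aspirated (/tʰ/); velar lacks aspirated (/kʰ/).

/tʰ/, /kʰ/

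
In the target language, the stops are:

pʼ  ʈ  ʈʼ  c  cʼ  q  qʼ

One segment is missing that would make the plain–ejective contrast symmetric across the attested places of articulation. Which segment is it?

/p/

Plain: /ʈ/ (retroflex), /c/ (palatal), /q/ (uvular).
Ejective: /pʼ/ (bilabial), /ʈʼ/ (retroflex), /cʼ/ (palatal), /qʼ/ (uvular).
The bilabial row has no plain member, so the gap is the plain bilabial stop /p/.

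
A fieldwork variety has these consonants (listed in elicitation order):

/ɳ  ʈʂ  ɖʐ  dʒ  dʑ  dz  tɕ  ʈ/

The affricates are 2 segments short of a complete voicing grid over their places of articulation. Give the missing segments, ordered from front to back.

/ts/, /tʃ/

Voiceless: /ʈʂ/ (retroflex), /tɕ/ (alveolo-palatal).
Voiced: /dz/ (alveolar), /dʒ/ (postalveolar), /ɖʐ/ (retroflex), /dʑ/ (alveolo-palatal).
Gaps, from front to back: alveolar lacks voiceless (/ts/); postalveolar lacks voiceless (/tʃ/).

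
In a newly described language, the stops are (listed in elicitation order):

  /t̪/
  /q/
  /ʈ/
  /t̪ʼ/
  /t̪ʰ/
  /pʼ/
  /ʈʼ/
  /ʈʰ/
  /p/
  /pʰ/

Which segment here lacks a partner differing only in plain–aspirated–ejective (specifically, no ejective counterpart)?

/q/

Bilabial: /p/ ~ /pʰ/ ~ /pʼ/
Dental: /t̪/ ~ /t̪ʰ/ ~ /t̪ʼ/
Retroflex: /ʈ/ ~ /ʈʰ/ ~ /ʈʼ/
Uvular: only /q/ (plain); no ejective partner.
So /q/ is the unpaired segment.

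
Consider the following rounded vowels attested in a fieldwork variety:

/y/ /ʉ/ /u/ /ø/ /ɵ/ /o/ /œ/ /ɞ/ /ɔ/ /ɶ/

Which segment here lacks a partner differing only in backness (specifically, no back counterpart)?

/ɶ/

High: /y/ ~ /ʉ/ ~ /u/
High-mid: /ø/ ~ /ɵ/ ~ /o/
Low-mid: /œ/ ~ /ɞ/ ~ /ɔ/
Low: only /ɶ/ (front); no back partner.
So /ɶ/ is the unpaired segment.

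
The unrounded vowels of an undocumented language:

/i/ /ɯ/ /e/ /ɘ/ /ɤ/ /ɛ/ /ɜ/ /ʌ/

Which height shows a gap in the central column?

high

high: front /i/, central —, back /ɯ/.
high-mid: front /e/, central /ɘ/, back /ɤ/.
low-mid: front /ɛ/, central /ɜ/, back /ʌ/.
Every height has a central member except high, where /ɨ/ would be expected.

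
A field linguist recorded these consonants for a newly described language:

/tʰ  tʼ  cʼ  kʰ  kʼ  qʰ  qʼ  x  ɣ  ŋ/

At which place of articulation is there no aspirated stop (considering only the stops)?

place of articulation  aspirated  ejective
alveolar          tʰ        tʼ      
palatal           —         cʼ      
velar             kʰ        kʼ      
uvular            qʰ        qʼ      
Every place of articulation has an aspirated member except palatal, where /cʰ/ would be expected.

palatal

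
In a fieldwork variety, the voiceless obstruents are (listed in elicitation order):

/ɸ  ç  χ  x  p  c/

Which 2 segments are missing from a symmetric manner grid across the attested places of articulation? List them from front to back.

bilabial: stop /p/, fricative /ɸ/.
palatal: stop /c/, fricative /ç/.
velar: stop —, fricative /x/.
uvular: stop —, fricative /χ/.
Gaps, from front to back: velar lacks stop (/k/); uvular lacks stop (/q/).

/k/, /q/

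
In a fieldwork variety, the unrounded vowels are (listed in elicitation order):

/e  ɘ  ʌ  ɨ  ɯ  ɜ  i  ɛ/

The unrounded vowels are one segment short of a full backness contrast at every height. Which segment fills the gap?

high: front /i/, central /ɨ/, back /ɯ/.
high-mid: front /e/, central /ɘ/, back —.
low-mid: front /ɛ/, central /ɜ/, back /ʌ/.
The high-mid row has no back member, so the gap is the high-mid back unrounded vowel /ɤ/.

/ɤ/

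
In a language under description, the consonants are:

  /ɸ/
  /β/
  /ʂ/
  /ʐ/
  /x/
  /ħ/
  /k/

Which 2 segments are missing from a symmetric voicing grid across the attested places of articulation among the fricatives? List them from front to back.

/ɣ/, /ʕ/

Voiceless: /ɸ/ (bilabial), /ʂ/ (retroflex), /x/ (velar), /ħ/ (pharyngeal).
Voiced: /β/ (bilabial), /ʐ/ (retroflex).
Gaps, from front to back: velar lacks voiced (/ɣ/); pharyngeal lacks voiced (/ʕ/).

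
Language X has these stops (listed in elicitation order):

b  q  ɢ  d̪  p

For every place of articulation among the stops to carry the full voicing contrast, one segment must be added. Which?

bilabial: voiceless /p/, voiced /b/.
dental: voiceless —, voiced /d̪/.
uvular: voiceless /q/, voiced /ɢ/.
The dental row has no voiceless member, so the gap is the voiceless dental stop /t̪/.

/t̪/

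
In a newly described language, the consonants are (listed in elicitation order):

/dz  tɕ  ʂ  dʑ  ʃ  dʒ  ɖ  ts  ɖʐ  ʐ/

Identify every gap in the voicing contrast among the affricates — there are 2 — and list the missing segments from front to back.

alveolar: voiceless /ts/, voiced /dz/.
postalveolar: voiceless —, voiced /dʒ/.
retroflex: voiceless —, voiced /ɖʐ/.
alveolo-palatal: voiceless /tɕ/, voiced /dʑ/.
Gaps, from front to back: postalveolar lacks voiceless (/tʃ/); retroflex lacks voiceless (/ʈʂ/).

/tʃ/, /ʈʂ/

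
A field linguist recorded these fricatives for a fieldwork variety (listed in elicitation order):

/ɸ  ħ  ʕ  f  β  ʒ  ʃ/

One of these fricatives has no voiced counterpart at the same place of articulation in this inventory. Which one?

/f/

Bilabial: /ɸ/ ~ /β/
Postalveolar: /ʃ/ ~ /ʒ/
Pharyngeal: /ħ/ ~ /ʕ/
Labiodental: only /f/ (voiceless); no voiced partner.
So /f/ is the unpaired segment.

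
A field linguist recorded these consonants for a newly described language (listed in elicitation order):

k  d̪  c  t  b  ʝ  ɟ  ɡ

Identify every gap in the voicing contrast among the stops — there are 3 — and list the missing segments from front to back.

/p/, /t̪/, /d/

place of articulation  voiceless  voiced  
bilabial          —         b       
dental            —         d̪      
alveolar          t         —       
palatal           c         ɟ       
velar             k         ɡ       
Gaps, from front to back: bilabial lacks voiceless (/p/); dental lacks voiceless (/t̪/); alveolar lacks voiced (/d/).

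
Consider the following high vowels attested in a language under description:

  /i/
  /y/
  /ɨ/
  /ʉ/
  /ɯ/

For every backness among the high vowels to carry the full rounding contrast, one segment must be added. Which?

backness          unrounded  rounded 
front             i         y       
central           ɨ         ʉ       
back              ɯ         —       
The back row has no rounded member, so the gap is the back rounded vowel /u/.

/u/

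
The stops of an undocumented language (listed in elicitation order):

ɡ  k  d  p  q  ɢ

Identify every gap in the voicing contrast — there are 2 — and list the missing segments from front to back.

bilabial: voiceless /p/, voiced —.
alveolar: voiceless —, voiced /d/.
velar: voiceless /k/, voiced /ɡ/.
uvular: voiceless /q/, voiced /ɢ/.
Gaps, from front to back: bilabial lacks voiced (/b/); alveolar lacks voiceless (/t/).

/b/, /t/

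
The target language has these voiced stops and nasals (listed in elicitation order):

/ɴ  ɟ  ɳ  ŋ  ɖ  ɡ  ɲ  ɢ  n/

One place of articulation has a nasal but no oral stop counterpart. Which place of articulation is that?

alveolar

place of articulation  oral stop  nasal   
alveolar          —         n       
retroflex         ɖ         ɳ       
palatal           ɟ         ɲ       
velar             ɡ         ŋ       
uvular            ɢ         ɴ       
Every place of articulation has an oral stop member except alveolar, where /d/ would be expected.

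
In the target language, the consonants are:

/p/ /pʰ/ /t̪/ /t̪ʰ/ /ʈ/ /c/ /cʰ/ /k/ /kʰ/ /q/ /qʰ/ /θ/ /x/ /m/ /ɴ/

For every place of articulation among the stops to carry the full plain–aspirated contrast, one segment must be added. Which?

/ʈʰ/

bilabial: plain /p/, aspirated /pʰ/.
dental: plain /t̪/, aspirated /t̪ʰ/.
retroflex: plain /ʈ/, aspirated —.
palatal: plain /c/, aspirated /cʰ/.
velar: plain /k/, aspirated /kʰ/.
uvular: plain /q/, aspirated /qʰ/.
The retroflex row has no aspirated member, so the gap is the aspirated retroflex stop /ʈʰ/.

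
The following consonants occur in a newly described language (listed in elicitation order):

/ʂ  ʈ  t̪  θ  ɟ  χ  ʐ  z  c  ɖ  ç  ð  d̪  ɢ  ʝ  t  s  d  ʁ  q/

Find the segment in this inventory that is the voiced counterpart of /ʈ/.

/ɖ/

/ʈ/ is a voiceless retroflex stop.
The voiced counterpart is a voiced retroflex stop — in this inventory, /ɖ/.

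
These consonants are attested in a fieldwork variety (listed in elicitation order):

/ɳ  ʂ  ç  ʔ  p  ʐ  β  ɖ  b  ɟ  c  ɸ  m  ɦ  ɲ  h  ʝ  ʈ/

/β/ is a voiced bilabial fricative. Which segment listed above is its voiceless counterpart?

The voiceless counterpart is a voiceless bilabial fricative — in this inventory, /ɸ/.

/ɸ/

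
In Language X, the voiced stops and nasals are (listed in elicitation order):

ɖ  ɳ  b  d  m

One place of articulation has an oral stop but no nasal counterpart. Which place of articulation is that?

place of articulation  oral stop  nasal   
bilabial          b         m       
alveolar          d         —       
retroflex         ɖ         ɳ       
Every place of articulation has a nasal member except alveolar, where /n/ would be expected.

alveolar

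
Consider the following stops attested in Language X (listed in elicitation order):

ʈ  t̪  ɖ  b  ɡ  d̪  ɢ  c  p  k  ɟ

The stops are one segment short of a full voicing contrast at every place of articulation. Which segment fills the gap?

place of articulation  voiceless  voiced  
bilabial          p         b       
dental            t̪        d̪      
retroflex         ʈ         ɖ       
palatal           c         ɟ       
velar             k         ɡ       
uvular            —         ɢ       
The uvular row has no voiceless member, so the gap is the voiceless uvular stop /q/.

/q/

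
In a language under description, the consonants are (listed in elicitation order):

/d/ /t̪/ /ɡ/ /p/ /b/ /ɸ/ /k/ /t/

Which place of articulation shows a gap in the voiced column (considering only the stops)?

Voiceless: /p/ (bilabial), /t̪/ (dental), /t/ (alveolar), /k/ (velar).
Voiced: /b/ (bilabial), /d/ (alveolar), /ɡ/ (velar).
Every place of articulation has a voiced member except dental, where /d̪/ would be expected.

dental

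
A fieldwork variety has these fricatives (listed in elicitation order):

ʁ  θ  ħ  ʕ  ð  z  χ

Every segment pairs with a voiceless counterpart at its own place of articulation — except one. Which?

Dental: /θ/ ~ /ð/
Uvular: /χ/ ~ /ʁ/
Pharyngeal: /ħ/ ~ /ʕ/
Alveolar: only /z/ (voiced); no voiceless partner.
So /z/ is the unpaired segment.

/z/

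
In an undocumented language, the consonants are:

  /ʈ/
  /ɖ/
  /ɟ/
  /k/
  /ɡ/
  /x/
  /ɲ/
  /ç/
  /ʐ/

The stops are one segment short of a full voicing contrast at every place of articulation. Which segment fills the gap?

place of articulation  voiceless  voiced  
retroflex         ʈ         ɖ       
palatal           —         ɟ       
velar             k         ɡ       
The palatal row has no voiceless member, so the gap is the voiceless palatal stop /c/.

/c/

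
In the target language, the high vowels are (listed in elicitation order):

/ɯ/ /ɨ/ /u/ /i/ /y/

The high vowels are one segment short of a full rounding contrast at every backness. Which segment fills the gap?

/ʉ/

backness          unrounded  rounded 
front             i         y       
central           ɨ         —       
back              ɯ         u       
The central row has no rounded member, so the gap is the central rounded vowel /ʉ/.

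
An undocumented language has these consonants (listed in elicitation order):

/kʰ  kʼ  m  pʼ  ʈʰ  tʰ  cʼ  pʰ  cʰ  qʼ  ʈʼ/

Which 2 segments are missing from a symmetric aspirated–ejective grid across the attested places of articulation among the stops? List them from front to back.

place of articulation  aspirated  ejective
bilabial          pʰ        pʼ      
alveolar          tʰ        —       
retroflex         ʈʰ        ʈʼ      
palatal           cʰ        cʼ      
velar             kʰ        kʼ      
uvular            —         qʼ      
Gaps, from front to back: alveolar lacks ejective (/tʼ/); uvular lacks aspirated (/qʰ/).

/tʼ/, /qʰ/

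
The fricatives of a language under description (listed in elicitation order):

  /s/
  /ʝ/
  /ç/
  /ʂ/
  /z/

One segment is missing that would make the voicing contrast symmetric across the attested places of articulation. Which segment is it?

place of articulation  voiceless  voiced  
alveolar          s         z       
retroflex         ʂ         —       
palatal           ç         ʝ       
The retroflex row has no voiced member, so the gap is the voiced retroflex fricative /ʐ/.

/ʐ/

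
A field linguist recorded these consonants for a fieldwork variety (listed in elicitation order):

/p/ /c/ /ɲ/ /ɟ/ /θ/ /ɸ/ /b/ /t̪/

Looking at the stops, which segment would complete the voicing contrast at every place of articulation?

place of articulation  voiceless  voiced  
bilabial          p         b       
dental            t̪        —       
palatal           c         ɟ       
The dental row has no voiced member, so the gap is the voiced dental stop /d̪/.

/d̪/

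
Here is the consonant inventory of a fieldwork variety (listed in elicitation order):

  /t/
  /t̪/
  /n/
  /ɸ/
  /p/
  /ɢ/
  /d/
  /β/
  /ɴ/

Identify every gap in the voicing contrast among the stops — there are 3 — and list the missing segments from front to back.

bilabial: voiceless /p/, voiced —.
dental: voiceless /t̪/, voiced —.
alveolar: voiceless /t/, voiced /d/.
uvular: voiceless —, voiced /ɢ/.
Gaps, from front to back: bilabial lacks voiced (/b/); dental lacks voiced (/d̪/); uvular lacks voiceless (/q/).

/b/, /d̪/, /q/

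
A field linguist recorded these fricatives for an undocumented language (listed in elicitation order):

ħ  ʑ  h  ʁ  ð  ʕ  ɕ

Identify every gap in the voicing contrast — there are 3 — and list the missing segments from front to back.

place of articulation  voiceless  voiced  
dental            —         ð       
alveolo-palatal   ɕ         ʑ       
uvular            —         ʁ       
pharyngeal        ħ         ʕ       
glottal           h         —       
Gaps, from front to back: dental lacks voiceless (/θ/); uvular lacks voiceless (/χ/); glottal lacks voiced (/ɦ/).

/θ/, /χ/, /ɦ/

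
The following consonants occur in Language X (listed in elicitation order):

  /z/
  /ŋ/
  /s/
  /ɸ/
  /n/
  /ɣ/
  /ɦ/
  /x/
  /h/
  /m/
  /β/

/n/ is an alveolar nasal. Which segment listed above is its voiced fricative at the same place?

/z/

The voiced fricative at the same place is a voiced alveolar fricative — in this inventory, /z/.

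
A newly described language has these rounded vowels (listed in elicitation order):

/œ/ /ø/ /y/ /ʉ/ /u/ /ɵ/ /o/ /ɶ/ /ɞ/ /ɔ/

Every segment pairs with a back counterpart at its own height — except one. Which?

/ɶ/

High: /y/ ~ /ʉ/ ~ /u/
High-mid: /ø/ ~ /ɵ/ ~ /o/
Low-mid: /œ/ ~ /ɞ/ ~ /ɔ/
Low: only /ɶ/ (front); no back partner.
So /ɶ/ is the unpaired segment.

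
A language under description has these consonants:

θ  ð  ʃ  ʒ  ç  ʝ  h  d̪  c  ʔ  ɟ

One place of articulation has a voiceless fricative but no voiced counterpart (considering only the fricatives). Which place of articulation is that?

dental: voiceless /θ/, voiced /ð/.
postalveolar: voiceless /ʃ/, voiced /ʒ/.
palatal: voiceless /ç/, voiced /ʝ/.
glottal: voiceless /h/, voiced —.
Every place of articulation has a voiced member except glottal, where /ɦ/ would be expected.

glottal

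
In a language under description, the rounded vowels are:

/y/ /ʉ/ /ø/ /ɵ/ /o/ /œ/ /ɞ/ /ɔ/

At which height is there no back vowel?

height            front     central   back    
high              y         ʉ         —       
high-mid          ø         ɵ         o       
low-mid           œ         ɞ         ɔ       
Every height has a back member except high, where /u/ would be expected.

high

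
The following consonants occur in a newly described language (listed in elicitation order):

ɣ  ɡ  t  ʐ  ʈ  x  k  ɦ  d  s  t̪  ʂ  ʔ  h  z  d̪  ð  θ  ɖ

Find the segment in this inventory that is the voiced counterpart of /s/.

/z/

/s/ is a voiceless alveolar fricative.
The voiced counterpart is a voiced alveolar fricative — in this inventory, /z/.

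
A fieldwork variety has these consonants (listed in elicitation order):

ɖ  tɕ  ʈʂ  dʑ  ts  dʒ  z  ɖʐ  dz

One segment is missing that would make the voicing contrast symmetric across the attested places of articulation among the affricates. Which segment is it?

/tʃ/

Voiceless: /ts/ (alveolar), /ʈʂ/ (retroflex), /tɕ/ (alveolo-palatal).
Voiced: /dz/ (alveolar), /dʒ/ (postalveolar), /ɖʐ/ (retroflex), /dʑ/ (alveolo-palatal).
The postalveolar row has no voiceless member, so the gap is the voiceless postalveolar affricate /tʃ/.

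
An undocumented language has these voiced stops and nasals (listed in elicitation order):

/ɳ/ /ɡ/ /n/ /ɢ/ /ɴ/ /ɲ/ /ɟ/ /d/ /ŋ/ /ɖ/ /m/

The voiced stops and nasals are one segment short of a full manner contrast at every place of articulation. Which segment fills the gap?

/b/

bilabial: oral stop —, nasal /m/.
alveolar: oral stop /d/, nasal /n/.
retroflex: oral stop /ɖ/, nasal /ɳ/.
palatal: oral stop /ɟ/, nasal /ɲ/.
velar: oral stop /ɡ/, nasal /ŋ/.
uvular: oral stop /ɢ/, nasal /ɴ/.
The bilabial row has no oral stop member, so the gap is the bilabial oral stop /b/.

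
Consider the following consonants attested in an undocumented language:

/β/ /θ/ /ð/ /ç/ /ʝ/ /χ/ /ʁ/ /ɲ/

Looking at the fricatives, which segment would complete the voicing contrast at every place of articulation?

/ɸ/

bilabial: voiceless —, voiced /β/.
dental: voiceless /θ/, voiced /ð/.
palatal: voiceless /ç/, voiced /ʝ/.
uvular: voiceless /χ/, voiced /ʁ/.
The bilabial row has no voiceless member, so the gap is the voiceless bilabial fricative /ɸ/.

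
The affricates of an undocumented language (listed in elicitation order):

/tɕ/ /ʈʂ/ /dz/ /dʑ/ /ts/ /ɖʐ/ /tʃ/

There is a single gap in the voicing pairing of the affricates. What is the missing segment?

place of articulation  voiceless  voiced  
alveolar          ts        dz      
postalveolar      tʃ        —       
retroflex         ʈʂ        ɖʐ      
alveolo-palatal   tɕ        dʑ      
The postalveolar row has no voiced member, so the gap is the voiced postalveolar affricate /dʒ/.

/dʒ/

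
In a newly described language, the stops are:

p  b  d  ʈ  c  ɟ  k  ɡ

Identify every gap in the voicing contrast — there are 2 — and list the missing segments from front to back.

/t/, /ɖ/

Voiceless: /p/ (bilabial), /ʈ/ (retroflex), /c/ (palatal), /k/ (velar).
Voiced: /b/ (bilabial), /d/ (alveolar), /ɟ/ (palatal), /ɡ/ (velar).
Gaps, from front to back: alveolar lacks voiceless (/t/); retroflex lacks voiced (/ɖ/).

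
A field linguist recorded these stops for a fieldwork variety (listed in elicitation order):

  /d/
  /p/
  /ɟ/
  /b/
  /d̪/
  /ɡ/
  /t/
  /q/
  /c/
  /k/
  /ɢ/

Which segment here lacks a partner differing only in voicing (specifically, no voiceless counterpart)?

Bilabial: /p/ ~ /b/
Alveolar: /t/ ~ /d/
Palatal: /c/ ~ /ɟ/
Velar: /k/ ~ /ɡ/
Uvular: /q/ ~ /ɢ/
Dental: only /d̪/ (voiced); no voiceless partner.
So /d̪/ is the unpaired segment.

/d̪/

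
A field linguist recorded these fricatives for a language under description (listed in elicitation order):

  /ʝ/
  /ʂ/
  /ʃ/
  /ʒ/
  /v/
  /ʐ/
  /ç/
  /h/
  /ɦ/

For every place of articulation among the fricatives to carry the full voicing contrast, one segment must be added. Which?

labiodental: voiceless —, voiced /v/.
postalveolar: voiceless /ʃ/, voiced /ʒ/.
retroflex: voiceless /ʂ/, voiced /ʐ/.
palatal: voiceless /ç/, voiced /ʝ/.
glottal: voiceless /h/, voiced /ɦ/.
The labiodental row has no voiceless member, so the gap is the voiceless labiodental fricative /f/.

/f/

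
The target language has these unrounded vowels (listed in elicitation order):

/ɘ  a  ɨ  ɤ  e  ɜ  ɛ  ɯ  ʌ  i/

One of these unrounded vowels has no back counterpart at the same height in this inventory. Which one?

High: /i/ ~ /ɨ/ ~ /ɯ/
High-mid: /e/ ~ /ɘ/ ~ /ɤ/
Low-mid: /ɛ/ ~ /ɜ/ ~ /ʌ/
Low: only /a/ (front); no back partner.
So /a/ is the unpaired segment.

/a/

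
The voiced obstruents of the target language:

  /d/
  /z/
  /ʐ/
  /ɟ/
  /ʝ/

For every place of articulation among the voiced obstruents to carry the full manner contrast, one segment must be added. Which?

alveolar: stop /d/, fricative /z/.
retroflex: stop —, fricative /ʐ/.
palatal: stop /ɟ/, fricative /ʝ/.
The retroflex row has no stop member, so the gap is the retroflex stop /ɖ/.

/ɖ/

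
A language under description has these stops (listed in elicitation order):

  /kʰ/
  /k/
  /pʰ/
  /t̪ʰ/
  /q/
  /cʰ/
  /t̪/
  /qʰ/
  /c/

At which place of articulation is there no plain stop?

Plain: /t̪/ (dental), /c/ (palatal), /k/ (velar), /q/ (uvular).
Aspirated: /pʰ/ (bilabial), /t̪ʰ/ (dental), /cʰ/ (palatal), /kʰ/ (velar), /qʰ/ (uvular).
Every place of articulation has a plain member except bilabial, where /p/ would be expected.

bilabial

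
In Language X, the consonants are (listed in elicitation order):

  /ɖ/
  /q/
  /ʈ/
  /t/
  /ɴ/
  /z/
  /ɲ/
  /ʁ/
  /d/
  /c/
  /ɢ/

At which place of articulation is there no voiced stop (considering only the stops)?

place of articulation  voiceless  voiced  
alveolar          t         d       
retroflex         ʈ         ɖ       
palatal           c         —       
uvular            q         ɢ       
Every place of articulation has a voiced member except palatal, where /ɟ/ would be expected.

palatal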